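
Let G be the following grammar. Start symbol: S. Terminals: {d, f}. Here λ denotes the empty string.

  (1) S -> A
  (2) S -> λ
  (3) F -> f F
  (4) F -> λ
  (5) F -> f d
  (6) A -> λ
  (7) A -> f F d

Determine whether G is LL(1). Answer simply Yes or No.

FIRST(S) = {λ, f}
FIRST(F) = {λ, f}
FIRST(A) = {λ, f}
FOLLOW(S) = {$}
FOLLOW(F) = {d}
FOLLOW(A) = {$}
Cell M[F, f] receives both F -> f F and F -> f d — the grammar is not LL(1).

No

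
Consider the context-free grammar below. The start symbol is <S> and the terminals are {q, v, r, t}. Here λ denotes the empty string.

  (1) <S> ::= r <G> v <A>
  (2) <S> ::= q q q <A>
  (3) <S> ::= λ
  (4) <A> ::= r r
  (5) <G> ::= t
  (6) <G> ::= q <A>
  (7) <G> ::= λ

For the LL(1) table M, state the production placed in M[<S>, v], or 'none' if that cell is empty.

FIRST(<S>): from <S>::=r <G> v <A> we get {r}; from <S>::=q q q <A> we get {q}; from <S>::=λ we get {λ}. So FIRST(<S>) = {λ, q, r}.
FIRST(<A>): from <A>::=r r we get {r}. So FIRST(<A>) = {r}.
FIRST(<G>): from <G>::=t we get {t}; from <G>::=q <A> we get {q}; from <G>::=λ we get {λ}. So FIRST(<G>) = {λ, q, t}.
FOLLOW(<S>) includes $ since <S> is the start symbol.
FOLLOW(<S>): <S> appears on no right-hand side. Thus FOLLOW(<S>) = {$}.
For <S> ::= r <G> v <A>: FIRST(r <G> v <A>) = {r}, so it goes in M[<S>, t] for t ∈ {r}.
For <S> ::= q q q <A>: FIRST(q q q <A>) = {q}, so it goes in M[<S>, t] for t ∈ {q}.
For <S> ::= λ: FIRST(λ) = {λ}, so it goes in M[<S>, t] for t ∈ {}; since λ ∈ FIRST, also for every t ∈ FOLLOW(<S>) = {$}.
None of these place a production in M[<S>, v].

none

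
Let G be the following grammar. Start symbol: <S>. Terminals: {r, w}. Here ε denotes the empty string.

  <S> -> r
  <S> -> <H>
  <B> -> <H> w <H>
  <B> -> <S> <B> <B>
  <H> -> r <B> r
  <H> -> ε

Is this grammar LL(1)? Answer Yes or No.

No

FIRST(<S>) = {ε, r}
FIRST(<B>) = {r, w}
FIRST(<H>) = {ε, r}
FOLLOW(<S>) = {$, r, w}
FOLLOW(<B>) = {r, w}
FOLLOW(<H>) = {$, r, w}
Cell M[<B>, r] receives both <B> -> <H> w <H> and <B> -> <S> <B> <B> — the grammar is not LL(1).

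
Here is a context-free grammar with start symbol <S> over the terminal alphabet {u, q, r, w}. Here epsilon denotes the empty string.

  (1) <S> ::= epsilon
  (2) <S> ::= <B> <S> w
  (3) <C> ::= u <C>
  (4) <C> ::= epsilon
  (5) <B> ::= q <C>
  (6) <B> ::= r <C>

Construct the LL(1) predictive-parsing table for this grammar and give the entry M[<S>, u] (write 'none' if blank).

none

FIRST(<C>) = {epsilon, u}
FIRST(<B>) = {q, r}
FIRST(<S>) = {epsilon, q, r}  (via <B> <S> w)
FOLLOW(<S>) includes $ since <S> is the start symbol.
FOLLOW(<S>): in <S>::=<B> <S> w, <S> is followed by w with FIRST {w}. Thus FOLLOW(<S>) = {$, w}.
For <S> ::= epsilon: FIRST(epsilon) = {epsilon}, so it goes in M[<S>, t] for t ∈ {}; since epsilon ∈ FIRST, also for every t ∈ FOLLOW(<S>) = {$, w}.
For <S> ::= <B> <S> w: FIRST(<B> <S> w) = {q, r}, so it goes in M[<S>, t] for t ∈ {q, r}.
None of these place a production in M[<S>, u].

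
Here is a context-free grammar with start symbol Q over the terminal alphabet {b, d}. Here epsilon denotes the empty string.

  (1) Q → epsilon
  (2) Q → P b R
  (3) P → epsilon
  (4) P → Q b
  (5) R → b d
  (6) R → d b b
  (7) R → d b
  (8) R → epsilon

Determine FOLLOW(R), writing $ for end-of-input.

FIRST(R) = {epsilon, b, d}
FIRST(Q) = {epsilon, b}  (via P b R)
FIRST(P) = {epsilon, b}  (via Q b)
FOLLOW(Q) includes $ since Q is the start symbol.
FOLLOW(Q): in P→Q b, Q is followed by b with FIRST {b}. Thus FOLLOW(Q) = {$, b}.
FOLLOW(P): in Q→P b R, P is followed by b R with FIRST {b}. Thus FOLLOW(P) = {b}.
FOLLOW(R): in Q→P b R, the suffix after R is empty, so FOLLOW(R) ⊇ FOLLOW(Q) = {$, b}. Thus FOLLOW(R) = {$, b}.

{$, b}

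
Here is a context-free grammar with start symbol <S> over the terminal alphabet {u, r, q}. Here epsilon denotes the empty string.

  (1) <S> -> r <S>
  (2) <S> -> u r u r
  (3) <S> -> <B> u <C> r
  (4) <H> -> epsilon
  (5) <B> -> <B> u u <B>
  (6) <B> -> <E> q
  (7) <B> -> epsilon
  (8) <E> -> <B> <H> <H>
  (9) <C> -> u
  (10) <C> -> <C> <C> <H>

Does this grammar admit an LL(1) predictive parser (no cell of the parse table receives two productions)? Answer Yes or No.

No

FIRST(<S>) = {q, r, u}
FIRST(<H>) = {epsilon}
FIRST(<B>) = {epsilon, q, u}
FIRST(<E>) = {epsilon, q, u}
FIRST(<C>) = {u}
FOLLOW(<S>) = {$}
FOLLOW(<H>) = {q, r, u}
FOLLOW(<B>) = {q, u}
FOLLOW(<E>) = {q}
FOLLOW(<C>) = {r, u}
Cell M[<B>, q] receives both <B> -> <B> u u <B> and <B> -> <E> q and <B> -> epsilon — the grammar is not LL(1).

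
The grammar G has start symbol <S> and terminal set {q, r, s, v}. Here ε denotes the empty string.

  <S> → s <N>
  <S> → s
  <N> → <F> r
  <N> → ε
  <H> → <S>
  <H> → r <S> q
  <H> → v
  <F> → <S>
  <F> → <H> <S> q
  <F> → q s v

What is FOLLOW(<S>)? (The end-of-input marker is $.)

{$, q, r, s}

FIRST(<S>): from <S>→s <N> we get {s}; from <S>→s we get {s}. So FIRST(<S>) = {s}.
FIRST(<H>): from <H>→<S> we get {s}; from <H>→r <S> q we get {r}; from <H>→v we get {v}. So FIRST(<H>) = {r, s, v}.
FIRST(<F>): from <F>→<S> we get {s}; from <F>→<H> <S> q we get {r, s, v}; from <F>→q s v we get {q}. So FIRST(<F>) = {q, r, s, v}.
FIRST(<N>): from <N>→<F> r we get {q, r, s, v}; from <N>→ε we get {ε}. So FIRST(<N>) = {ε, q, r, s, v}.
FOLLOW(<S>) includes $ since <S> is the start symbol.
FOLLOW(<H>): in <F>→<H> <S> q, <H> is followed by <S> q with FIRST {s}. Thus FOLLOW(<H>) = {s}.
FOLLOW(<F>): in <N>→<F> r, <F> is followed by r with FIRST {r}. Thus FOLLOW(<F>) = {r}.
FOLLOW(<S>): in <H>→<S>, the suffix after <S> is empty, so FOLLOW(<S>) ⊇ FOLLOW(<H>) = {s}; in <H>→r <S> q, <S> is followed by q with FIRST {q}; in <F>→<S>, the suffix after <S> is empty, so FOLLOW(<S>) ⊇ FOLLOW(<F>) = {r}; in <F>→<H> <S> q, <S> is followed by q with FIRST {q}. Thus FOLLOW(<S>) = {$, q, r, s}.
FOLLOW(<N>): in <S>→s <N>, the suffix after <N> is empty, so FOLLOW(<N>) ⊇ FOLLOW(<S>) = {$, q, r, s}. Thus FOLLOW(<N>) = {$, q, r, s}.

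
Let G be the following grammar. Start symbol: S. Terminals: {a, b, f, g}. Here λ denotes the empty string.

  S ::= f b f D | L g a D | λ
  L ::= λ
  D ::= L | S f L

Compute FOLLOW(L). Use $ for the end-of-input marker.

FIRST(L): from L::=λ we get {λ}. So FIRST(L) = {λ}.
FIRST(S): from S::=f b f D we get {f}; from S::=L g a D we get {g}; from S::=λ we get {λ}. So FIRST(S) = {λ, f, g}.
FIRST(D): from D::=L we get {λ}; from D::=S f L we get {f, g}. So FIRST(D) = {λ, f, g}.
FOLLOW(S) includes $ since S is the start symbol.
FOLLOW(S): in D::=S f L, S is followed by f L with FIRST {f}. Thus FOLLOW(S) = {$, f}.
FOLLOW(D): in S::=f b f D, the suffix after D is empty, so FOLLOW(D) ⊇ FOLLOW(S) = {$, f}; in S::=L g a D, the suffix after D is empty, so FOLLOW(D) ⊇ FOLLOW(S) = {$, f}. Thus FOLLOW(D) = {$, f}.
FOLLOW(L): in S::=L g a D, L is followed by g a D with FIRST {g}; in D::=L, the suffix after L is empty, so FOLLOW(L) ⊇ FOLLOW(D) = {$, f}; in D::=S f L, the suffix after L is empty, so FOLLOW(L) ⊇ FOLLOW(D) = {$, f}. Thus FOLLOW(L) = {$, f, g}.

{$, f, g}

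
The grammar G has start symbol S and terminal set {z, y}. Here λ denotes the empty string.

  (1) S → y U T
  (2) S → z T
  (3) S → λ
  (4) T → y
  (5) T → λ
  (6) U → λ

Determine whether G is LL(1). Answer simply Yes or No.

FIRST(S) = {λ, y, z}
FIRST(T) = {λ, y}
FIRST(U) = {λ}
FOLLOW(S) = {$}
FOLLOW(T) = {$}
FOLLOW(U) = {$, y}
Each cell of M receives at most one production.

Yes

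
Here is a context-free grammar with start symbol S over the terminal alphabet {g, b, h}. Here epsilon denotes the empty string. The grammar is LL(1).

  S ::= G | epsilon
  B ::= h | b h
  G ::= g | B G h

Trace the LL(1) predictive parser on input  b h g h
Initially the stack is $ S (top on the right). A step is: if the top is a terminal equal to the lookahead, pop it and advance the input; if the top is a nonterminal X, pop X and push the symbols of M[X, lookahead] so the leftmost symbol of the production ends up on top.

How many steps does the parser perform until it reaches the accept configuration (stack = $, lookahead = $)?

8

step 1: stack=$ S  input=b h g h $  — expand S ::= G
step 2: stack=$ G  input=b h g h $  — expand G ::= B G h
step 3: stack=$ h G B  input=b h g h $  — expand B ::= b h
step 4: stack=$ h G h b  input=b h g h $  — match b
step 5: stack=$ h G h  input=h g h $  — match h
step 6: stack=$ h G  input=g h $  — expand G ::= g
step 7: stack=$ h g  input=g h $  — match g
step 8: stack=$ h  input=h $  — match h
Accept reached after 8 steps.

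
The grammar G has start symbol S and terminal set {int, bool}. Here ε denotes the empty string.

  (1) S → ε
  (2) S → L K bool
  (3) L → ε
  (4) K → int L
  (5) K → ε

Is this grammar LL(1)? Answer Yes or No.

FIRST(S) = {ε, bool, int}
FIRST(L) = {ε}
FIRST(K) = {ε, int}
FOLLOW(S) = {$}
FOLLOW(L) = {bool, int}
FOLLOW(K) = {bool}
Each cell of M receives at most one production.

Yes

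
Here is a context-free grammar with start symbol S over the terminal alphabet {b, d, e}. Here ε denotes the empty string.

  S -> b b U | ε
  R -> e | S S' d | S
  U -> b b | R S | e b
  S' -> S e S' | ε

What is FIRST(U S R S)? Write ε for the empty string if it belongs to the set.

{ε, b, d, e}

FIRST(S): from S->b b U we get {b}; from S->ε we get {ε}. So FIRST(S) = {ε, b}.
FIRST(S'): from S'->S e S' we get {b, e}; from S'->ε we get {ε}. So FIRST(S') = {ε, b, e}.
FIRST(R): from R->e we get {e}; from R->S S' d we get {b, d, e}; from R->S we get {ε, b}. So FIRST(R) = {ε, b, d, e}.
FIRST(U): from U->b b we get {b}; from U->R S we get {ε, b, d, e}; from U->e b we get {e}. So FIRST(U) = {ε, b, d, e}.
FIRST(U S R S): take FIRST of each symbol in turn, carrying on past any symbol whose FIRST contains ε; result {ε, b, d, e}.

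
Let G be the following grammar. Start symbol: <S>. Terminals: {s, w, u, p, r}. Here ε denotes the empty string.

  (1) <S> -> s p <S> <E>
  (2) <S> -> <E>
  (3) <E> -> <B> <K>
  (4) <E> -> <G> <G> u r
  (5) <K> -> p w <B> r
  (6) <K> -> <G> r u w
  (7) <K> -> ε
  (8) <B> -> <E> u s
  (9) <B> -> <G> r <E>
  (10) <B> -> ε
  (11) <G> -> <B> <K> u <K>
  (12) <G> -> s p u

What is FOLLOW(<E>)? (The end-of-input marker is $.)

{$, p, r, s, u}

FIRST(<S>): from <S>->s p <S> <E> we get {s}; from <S>-><E> we get {ε, p, s, u}. So FIRST(<S>) = {ε, p, s, u}.
FIRST(<E>): from <E>-><B> <K> we get {ε, p, s, u}; from <E>-><G> <G> u r we get {p, s, u}. So FIRST(<E>) = {ε, p, s, u}.
FIRST(<K>): from <K>->p w <B> r we get {p}; from <K>-><G> r u w we get {p, s, u}; from <K>->ε we get {ε}. So FIRST(<K>) = {ε, p, s, u}.
FIRST(<B>): from <B>-><E> u s we get {p, s, u}; from <B>-><G> r <E> we get {p, s, u}; from <B>->ε we get {ε}. So FIRST(<B>) = {ε, p, s, u}.
FIRST(<G>): from <G>-><B> <K> u <K> we get {p, s, u}; from <G>->s p u we get {s}. So FIRST(<G>) = {p, s, u}.
FOLLOW(<S>) includes $ since <S> is the start symbol.
FOLLOW(<S>): in <S>->s p <S> <E>, <S> is followed by <E> with FIRST {ε, p, s, u}; in <S>->s p <S> <E>, the suffix after <S> is nullable (adds nothing new). Thus FOLLOW(<S>) = {$, p, s, u}.
FOLLOW(<G>): in <E>-><G> <G> u r (occurrence 1), <G> is followed by <G> u r with FIRST {p, s, u}; in <E>-><G> <G> u r (occurrence 2), <G> is followed by u r with FIRST {u}; in <K>-><G> r u w, <G> is followed by r u w with FIRST {r}; in <B>-><G> r <E>, <G> is followed by r <E> with FIRST {r}. Thus FOLLOW(<G>) = {p, r, s, u}.
FOLLOW(<E>): in <S>->s p <S> <E>, the suffix after <E> is empty, so FOLLOW(<E>) ⊇ FOLLOW(<S>) = {$, p, s, u}; in <S>-><E>, the suffix after <E> is empty, so FOLLOW(<E>) ⊇ FOLLOW(<S>) = {$, p, s, u}; in <B>-><E> u s, <E> is followed by u s with FIRST {u}; in <B>-><G> r <E>, the suffix after <E> is empty, so FOLLOW(<E>) ⊇ FOLLOW(<B>) = {$, p, r, s, u}. Thus FOLLOW(<E>) = {$, p, r, s, u}.
FOLLOW(<K>): in <E>-><B> <K>, the suffix after <K> is empty, so FOLLOW(<K>) ⊇ FOLLOW(<E>) = {$, p, r, s, u}; in <G>-><B> <K> u <K> (occurrence 1), <K> is followed by u <K> with FIRST {u}; in <G>-><B> <K> u <K> (occurrence 2), the suffix after <K> is empty, so FOLLOW(<K>) ⊇ FOLLOW(<G>) = {p, r, s, u}. Thus FOLLOW(<K>) = {$, p, r, s, u}.
FOLLOW(<B>): in <E>-><B> <K>, <B> is followed by <K> with FIRST {ε, p, s, u}; in <E>-><B> <K>, the suffix after <B> is nullable, so FOLLOW(<B>) ⊇ FOLLOW(<E>) = {$, p, r, s, u}; in <K>->p w <B> r, <B> is followed by r with FIRST {r}; in <G>-><B> <K> u <K>, <B> is followed by <K> u <K> with FIRST {p, s, u}. Thus FOLLOW(<B>) = {$, p, r, s, u}.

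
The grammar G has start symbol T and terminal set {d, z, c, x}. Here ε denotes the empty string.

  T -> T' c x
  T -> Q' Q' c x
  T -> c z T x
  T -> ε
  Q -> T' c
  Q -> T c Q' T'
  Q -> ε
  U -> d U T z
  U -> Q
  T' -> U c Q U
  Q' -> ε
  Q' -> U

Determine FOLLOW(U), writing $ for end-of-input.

{c, d, z}

FIRST(T): from T->T' c x we get {c, d}; from T->Q' Q' c x we get {c, d}; from T->c z T x we get {c}; from T->ε we get {ε}. So FIRST(T) = {ε, c, d}.
FIRST(Q): from Q->T' c we get {c, d}; from Q->T c Q' T' we get {c, d}; from Q->ε we get {ε}. So FIRST(Q) = {ε, c, d}.
FIRST(U): from U->d U T z we get {d}; from U->Q we get {ε, c, d}. So FIRST(U) = {ε, c, d}.
FIRST(T'): from T'->U c Q U we get {c, d}. So FIRST(T') = {c, d}.
FIRST(Q'): from Q'->ε we get {ε}; from Q'->U we get {ε, c, d}. So FIRST(Q') = {ε, c, d}.
FOLLOW(T) includes $ since T is the start symbol.
FOLLOW(T): in T->c z T x, T is followed by x with FIRST {x}; in Q->T c Q' T', T is followed by c Q' T' with FIRST {c}; in U->d U T z, T is followed by z with FIRST {z}. Thus FOLLOW(T) = {$, c, x, z}.
FOLLOW(Q'): in T->Q' Q' c x (occurrence 1), Q' is followed by Q' c x with FIRST {c, d}; in T->Q' Q' c x (occurrence 2), Q' is followed by c x with FIRST {c}; in Q->T c Q' T', Q' is followed by T' with FIRST {c, d}. Thus FOLLOW(Q') = {c, d}.
FOLLOW(Q): in U->Q, the suffix after Q is empty, so FOLLOW(Q) ⊇ FOLLOW(U) = {c, d, z}; in T'->U c Q U, Q is followed by U with FIRST {ε, c, d}; in T'->U c Q U, the suffix after Q is nullable, so FOLLOW(Q) ⊇ FOLLOW(T') = {c, d, z}. Thus FOLLOW(Q) = {c, d, z}.
FOLLOW(T'): in T->T' c x, T' is followed by c x with FIRST {c}; in Q->T' c, T' is followed by c with FIRST {c}; in Q->T c Q' T', the suffix after T' is empty, so FOLLOW(T') ⊇ FOLLOW(Q) = {c, d, z}. Thus FOLLOW(T') = {c, d, z}.
FOLLOW(U): in U->d U T z, U is followed by T z with FIRST {c, d, z}; in T'->U c Q U (occurrence 1), U is followed by c Q U with FIRST {c}; in T'->U c Q U (occurrence 2), the suffix after U is empty, so FOLLOW(U) ⊇ FOLLOW(T') = {c, d, z}; in Q'->U, the suffix after U is empty, so FOLLOW(U) ⊇ FOLLOW(Q') = {c, d}. Thus FOLLOW(U) = {c, d, z}.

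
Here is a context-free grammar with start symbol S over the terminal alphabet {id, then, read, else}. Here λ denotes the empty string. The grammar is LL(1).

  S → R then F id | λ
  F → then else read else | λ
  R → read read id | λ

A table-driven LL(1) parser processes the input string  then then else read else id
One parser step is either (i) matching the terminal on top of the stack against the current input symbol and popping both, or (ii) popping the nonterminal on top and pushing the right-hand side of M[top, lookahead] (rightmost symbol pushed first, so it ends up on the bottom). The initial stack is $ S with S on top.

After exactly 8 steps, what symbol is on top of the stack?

id

     Stack                     Input                          Action
  1  $ S                       then then else read else id $  expand S → R then F id
  2  $ id F then R             then then else read else id $  expand R → λ
  3  $ id F then               then then else read else id $  match then
  4  $ id F                    then else read else id $       expand F → then else read else
  5  $ id else read else then  then else read else id $       match then
  6  $ id else read else       else read else id $            match else
  7  $ id else read            read else id $                 match read
  8  $ id else                 else id $                      match else
Stack after step 8: $ id (top = id).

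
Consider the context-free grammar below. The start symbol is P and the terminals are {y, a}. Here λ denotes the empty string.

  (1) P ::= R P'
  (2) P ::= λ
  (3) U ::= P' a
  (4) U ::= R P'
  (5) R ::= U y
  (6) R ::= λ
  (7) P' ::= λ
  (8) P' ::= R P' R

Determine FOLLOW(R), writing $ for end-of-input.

{$, a, y}

FIRST(P): from P::=R P' we get {λ, a, y}; from P::=λ we get {λ}. So FIRST(P) = {λ, a, y}.
FIRST(U): from U::=P' a we get {a, y}; from U::=R P' we get {λ, a, y}. So FIRST(U) = {λ, a, y}.
FIRST(R): from R::=U y we get {a, y}; from R::=λ we get {λ}. So FIRST(R) = {λ, a, y}.
FIRST(P'): from P'::=λ we get {λ}; from P'::=R P' R we get {λ, a, y}. So FIRST(P') = {λ, a, y}.
FOLLOW(P) includes $ since P is the start symbol.
FOLLOW(P): P appears on no right-hand side. Thus FOLLOW(P) = {$}.
FOLLOW(U): in R::=U y, U is followed by y with FIRST {y}. Thus FOLLOW(U) = {y}.
FOLLOW(P'): in P::=R P', the suffix after P' is empty, so FOLLOW(P') ⊇ FOLLOW(P) = {$}; in U::=P' a, P' is followed by a with FIRST {a}; in U::=R P', the suffix after P' is empty, so FOLLOW(P') ⊇ FOLLOW(U) = {y}; in P'::=R P' R, P' is followed by R with FIRST {λ, a, y}; in P'::=R P' R, the suffix after P' is nullable (adds nothing new). Thus FOLLOW(P') = {$, a, y}.
FOLLOW(R): in P::=R P', R is followed by P' with FIRST {λ, a, y}; in P::=R P', the suffix after R is nullable, so FOLLOW(R) ⊇ FOLLOW(P) = {$}; in U::=R P', R is followed by P' with FIRST {λ, a, y}; in U::=R P', the suffix after R is nullable, so FOLLOW(R) ⊇ FOLLOW(U) = {y}; in P'::=R P' R (occurrence 1), R is followed by P' R with FIRST {λ, a, y}; in P'::=R P' R (occurrence 1), the suffix after R is nullable, so FOLLOW(R) ⊇ FOLLOW(P') = {$, a, y}; in P'::=R P' R (occurrence 2), the suffix after R is empty, so FOLLOW(R) ⊇ FOLLOW(P') = {$, a, y}. Thus FOLLOW(R) = {$, a, y}.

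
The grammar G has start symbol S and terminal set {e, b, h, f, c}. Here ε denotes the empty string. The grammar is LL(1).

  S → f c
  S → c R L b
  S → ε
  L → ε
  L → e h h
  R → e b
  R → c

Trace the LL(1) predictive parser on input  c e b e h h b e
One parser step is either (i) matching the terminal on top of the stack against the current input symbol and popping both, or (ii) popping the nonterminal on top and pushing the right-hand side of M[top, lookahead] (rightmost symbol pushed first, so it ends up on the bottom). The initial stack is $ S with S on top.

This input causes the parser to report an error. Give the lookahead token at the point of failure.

e

step 1: stack=$ S  input=c e b e h h b e $  — expand S → c R L b
step 2: stack=$ b L R c  input=c e b e h h b e $  — match c
step 3: stack=$ b L R  input=e b e h h b e $  — expand R → e b
step 4: stack=$ b L b e  input=e b e h h b e $  — match e
step 5: stack=$ b L b  input=b e h h b e $  — match b
step 6: stack=$ b L  input=e h h b e $  — expand L → e h h
step 7: stack=$ b h h e  input=e h h b e $  — match e
step 8: stack=$ b h h  input=h h b e $  — match h
step 9: stack=$ b h  input=h b e $  — match h
step 10: stack=$ b  input=b e $  — match b
step 11: stack=$  input=e $  — error: stack empty but input remains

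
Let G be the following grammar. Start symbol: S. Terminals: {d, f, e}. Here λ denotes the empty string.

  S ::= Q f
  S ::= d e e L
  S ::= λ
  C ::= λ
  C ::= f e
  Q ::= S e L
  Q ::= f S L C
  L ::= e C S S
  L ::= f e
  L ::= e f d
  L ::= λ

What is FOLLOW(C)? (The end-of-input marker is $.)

FIRST(C): from C::=λ we get {λ}; from C::=f e we get {f}. So FIRST(C) = {λ, f}.
FIRST(L): from L::=e C S S we get {e}; from L::=f e we get {f}; from L::=e f d we get {e}; from L::=λ we get {λ}. So FIRST(L) = {λ, e, f}.
FIRST(S): from S::=Q f we get {d, e, f}; from S::=d e e L we get {d}; from S::=λ we get {λ}. So FIRST(S) = {λ, d, e, f}.
FIRST(Q): from Q::=S e L we get {d, e, f}; from Q::=f S L C we get {f}. So FIRST(Q) = {d, e, f}.
FOLLOW(S) includes $ since S is the start symbol.
FOLLOW(Q): in S::=Q f, Q is followed by f with FIRST {f}. Thus FOLLOW(Q) = {f}.
FOLLOW(S): in Q::=S e L, S is followed by e L with FIRST {e}; in Q::=f S L C, S is followed by L C with FIRST {λ, e, f}; in Q::=f S L C, the suffix after S is nullable, so FOLLOW(S) ⊇ FOLLOW(Q) = {f}; in L::=e C S S (occurrence 1), S is followed by S with FIRST {λ, d, e, f}; in L::=e C S S (occurrence 1), the suffix after S is nullable, so FOLLOW(S) ⊇ FOLLOW(L) = {$, d, e, f}; in L::=e C S S (occurrence 2), the suffix after S is empty, so FOLLOW(S) ⊇ FOLLOW(L) = {$, d, e, f}. Thus FOLLOW(S) = {$, d, e, f}.
FOLLOW(L): in S::=d e e L, the suffix after L is empty, so FOLLOW(L) ⊇ FOLLOW(S) = {$, d, e, f}; in Q::=S e L, the suffix after L is empty, so FOLLOW(L) ⊇ FOLLOW(Q) = {f}; in Q::=f S L C, L is followed by C with FIRST {λ, f}; in Q::=f S L C, the suffix after L is nullable, so FOLLOW(L) ⊇ FOLLOW(Q) = {f}. Thus FOLLOW(L) = {$, d, e, f}.
FOLLOW(C): in Q::=f S L C, the suffix after C is empty, so FOLLOW(C) ⊇ FOLLOW(Q) = {f}; in L::=e C S S, C is followed by S S with FIRST {λ, d, e, f}; in L::=e C S S, the suffix after C is nullable, so FOLLOW(C) ⊇ FOLLOW(L) = {$, d, e, f}. Thus FOLLOW(C) = {$, d, e, f}.

{$, d, e, f}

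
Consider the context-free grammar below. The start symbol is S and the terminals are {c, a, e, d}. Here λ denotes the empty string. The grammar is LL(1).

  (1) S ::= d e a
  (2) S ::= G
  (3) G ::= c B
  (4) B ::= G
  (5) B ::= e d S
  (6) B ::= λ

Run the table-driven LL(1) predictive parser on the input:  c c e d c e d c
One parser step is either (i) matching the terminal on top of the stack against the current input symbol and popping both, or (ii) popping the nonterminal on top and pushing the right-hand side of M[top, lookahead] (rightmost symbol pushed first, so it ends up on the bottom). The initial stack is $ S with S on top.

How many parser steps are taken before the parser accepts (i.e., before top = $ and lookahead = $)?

      Stack    Input              Action
   1  $ S      c c e d c e d c $  expand S ::= G
   2  $ G      c c e d c e d c $  expand G ::= c B
   3  $ B c    c c e d c e d c $  match c
   4  $ B      c e d c e d c $    expand B ::= G
   5  $ G      c e d c e d c $    expand G ::= c B
   6  $ B c    c e d c e d c $    match c
   7  $ B      e d c e d c $      expand B ::= e d S
   8  $ S d e  e d c e d c $      match e
   9  $ S d    d c e d c $        match d
  10  $ S      c e d c $          expand S ::= G
  11  $ G      c e d c $          expand G ::= c B
  12  $ B c    c e d c $          match c
  13  $ B      e d c $            expand B ::= e d S
  14  $ S d e  e d c $            match e
  15  $ S d    d c $              match d
  16  $ S      c $                expand S ::= G
  17  $ G      c $                expand G ::= c B
  18  $ B c    c $                match c
  19  $ B      $                  expand B ::= λ
Accept reached after 19 steps.

19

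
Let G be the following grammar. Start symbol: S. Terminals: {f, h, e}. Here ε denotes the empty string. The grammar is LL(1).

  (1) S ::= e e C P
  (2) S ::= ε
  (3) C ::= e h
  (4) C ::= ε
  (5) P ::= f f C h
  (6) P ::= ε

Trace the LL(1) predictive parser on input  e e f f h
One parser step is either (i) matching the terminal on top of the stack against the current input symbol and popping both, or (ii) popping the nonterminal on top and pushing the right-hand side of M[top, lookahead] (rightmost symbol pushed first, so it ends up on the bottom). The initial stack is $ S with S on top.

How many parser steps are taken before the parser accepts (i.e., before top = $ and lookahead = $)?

step 1: stack=$ S  input=e e f f h $  — expand S ::= e e C P
step 2: stack=$ P C e e  input=e e f f h $  — match e
step 3: stack=$ P C e  input=e f f h $  — match e
step 4: stack=$ P C  input=f f h $  — expand C ::= ε
step 5: stack=$ P  input=f f h $  — expand P ::= f f C h
step 6: stack=$ h C f f  input=f f h $  — match f
step 7: stack=$ h C f  input=f h $  — match f
step 8: stack=$ h C  input=h $  — expand C ::= ε
step 9: stack=$ h  input=h $  — match h
Accept reached after 9 steps.

9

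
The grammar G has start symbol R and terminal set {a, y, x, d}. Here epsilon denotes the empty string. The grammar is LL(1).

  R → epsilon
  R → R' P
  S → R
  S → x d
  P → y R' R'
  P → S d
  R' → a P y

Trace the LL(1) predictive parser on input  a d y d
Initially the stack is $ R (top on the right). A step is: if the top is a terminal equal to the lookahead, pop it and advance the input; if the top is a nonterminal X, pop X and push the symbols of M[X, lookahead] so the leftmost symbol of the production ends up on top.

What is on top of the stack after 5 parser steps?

R

     Stack      Input      Action
  1  $ R        a d y d $  expand R → R' P
  2  $ P R'     a d y d $  expand R' → a P y
  3  $ P y P a  a d y d $  match a
  4  $ P y P    d y d $    expand P → S d
  5  $ P y d S  d y d $    expand S → R
Stack after step 5: $ P y d R (top = R).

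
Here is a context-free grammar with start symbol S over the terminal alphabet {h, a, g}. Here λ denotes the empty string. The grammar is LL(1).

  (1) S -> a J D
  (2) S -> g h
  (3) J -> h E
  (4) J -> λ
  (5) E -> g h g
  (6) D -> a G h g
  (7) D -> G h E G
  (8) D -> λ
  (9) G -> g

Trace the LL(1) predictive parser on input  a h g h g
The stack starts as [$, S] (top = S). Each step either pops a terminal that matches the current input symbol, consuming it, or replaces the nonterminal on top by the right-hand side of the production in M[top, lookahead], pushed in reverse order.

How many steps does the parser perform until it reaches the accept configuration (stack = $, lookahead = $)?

9

     Stack      Input        Action
  1  $ S        a h g h g $  expand S -> a J D
  2  $ D J a    a h g h g $  match a
  3  $ D J      h g h g $    expand J -> h E
  4  $ D E h    h g h g $    match h
  5  $ D E      g h g $      expand E -> g h g
  6  $ D g h g  g h g $      match g
  7  $ D g h    h g $        match h
  8  $ D g      g $          match g
  9  $ D        $            expand D -> λ
Accept reached after 9 steps.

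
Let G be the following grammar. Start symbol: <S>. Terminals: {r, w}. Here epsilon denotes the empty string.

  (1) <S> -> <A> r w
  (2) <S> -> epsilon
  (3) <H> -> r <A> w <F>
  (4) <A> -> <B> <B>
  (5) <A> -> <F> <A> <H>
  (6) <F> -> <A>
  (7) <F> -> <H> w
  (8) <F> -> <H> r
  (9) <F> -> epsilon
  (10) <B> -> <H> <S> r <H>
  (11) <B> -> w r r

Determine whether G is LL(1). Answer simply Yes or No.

FIRST(<S>) = {epsilon, r, w}
FIRST(<H>) = {r}
FIRST(<A>) = {r, w}
FIRST(<F>) = {epsilon, r, w}
FIRST(<B>) = {r, w}
FOLLOW(<S>) = {$, r}
FOLLOW(<H>) = {r, w}
FOLLOW(<A>) = {r, w}
FOLLOW(<F>) = {r, w}
FOLLOW(<B>) = {r, w}
Cell M[<A>, r] receives both <A> -> <B> <B> and <A> -> <F> <A> <H> — the grammar is not LL(1).

No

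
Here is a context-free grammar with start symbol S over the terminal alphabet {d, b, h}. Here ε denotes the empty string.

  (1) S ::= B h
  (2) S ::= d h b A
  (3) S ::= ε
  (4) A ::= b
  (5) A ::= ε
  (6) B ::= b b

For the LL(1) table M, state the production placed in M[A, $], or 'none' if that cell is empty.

A ::= ε

FIRST(A): from A::=b we get {b}; from A::=ε we get {ε}. So FIRST(A) = {ε, b}.
FIRST(B): from B::=b b we get {b}. So FIRST(B) = {b}.
FIRST(S): from S::=B h we get {b}; from S::=d h b A we get {d}; from S::=ε we get {ε}. So FIRST(S) = {ε, b, d}.
FOLLOW(S) includes $ since S is the start symbol.
FOLLOW(S): S appears on no right-hand side. Thus FOLLOW(S) = {$}.
FOLLOW(A): in S::=d h b A, the suffix after A is empty, so FOLLOW(A) ⊇ FOLLOW(S) = {$}. Thus FOLLOW(A) = {$}.
For A ::= b: FIRST(b) = {b}, so it goes in M[A, t] for t ∈ {b}.
For A ::= ε: FIRST(ε) = {ε}, so it goes in M[A, t] for t ∈ {}; since ε ∈ FIRST, also for every t ∈ FOLLOW(A) = {$}.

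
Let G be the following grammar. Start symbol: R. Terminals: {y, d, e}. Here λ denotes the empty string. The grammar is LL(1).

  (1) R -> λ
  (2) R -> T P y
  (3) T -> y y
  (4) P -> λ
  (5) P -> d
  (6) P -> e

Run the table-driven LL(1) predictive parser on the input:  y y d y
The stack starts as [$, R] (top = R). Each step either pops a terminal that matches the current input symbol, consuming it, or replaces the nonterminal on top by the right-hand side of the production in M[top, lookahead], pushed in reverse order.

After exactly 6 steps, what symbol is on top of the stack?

y

step 1: stack=$ R  input=y y d y $  — expand R -> T P y
step 2: stack=$ y P T  input=y y d y $  — expand T -> y y
step 3: stack=$ y P y y  input=y y d y $  — match y
step 4: stack=$ y P y  input=y d y $  — match y
step 5: stack=$ y P  input=d y $  — expand P -> d
step 6: stack=$ y d  input=d y $  — match d
Stack after step 6: $ y (top = y).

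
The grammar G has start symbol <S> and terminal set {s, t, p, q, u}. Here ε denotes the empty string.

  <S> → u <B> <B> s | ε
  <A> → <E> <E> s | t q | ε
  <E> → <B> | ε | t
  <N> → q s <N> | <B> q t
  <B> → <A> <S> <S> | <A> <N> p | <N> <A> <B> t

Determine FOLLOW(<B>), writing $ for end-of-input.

FIRST(<S>): from <S>→u <B> <B> s we get {u}; from <S>→ε we get {ε}. So FIRST(<S>) = {ε, u}.
FIRST(<A>): from <A>→<E> <E> s we get {q, s, t, u}; from <A>→t q we get {t}; from <A>→ε we get {ε}. So FIRST(<A>) = {ε, q, s, t, u}.
FIRST(<E>): from <E>→<B> we get {ε, q, s, t, u}; from <E>→ε we get {ε}; from <E>→t we get {t}. So FIRST(<E>) = {ε, q, s, t, u}.
FIRST(<N>): from <N>→q s <N> we get {q}; from <N>→<B> q t we get {q, s, t, u}. So FIRST(<N>) = {q, s, t, u}.
FIRST(<B>): from <B>→<A> <S> <S> we get {ε, q, s, t, u}; from <B>→<A> <N> p we get {q, s, t, u}; from <B>→<N> <A> <B> t we get {q, s, t, u}. So FIRST(<B>) = {ε, q, s, t, u}.
FOLLOW(<S>) includes $ since <S> is the start symbol.
FOLLOW(<E>): in <A>→<E> <E> s (occurrence 1), <E> is followed by <E> s with FIRST {q, s, t, u}; in <A>→<E> <E> s (occurrence 2), <E> is followed by s with FIRST {s}. Thus FOLLOW(<E>) = {q, s, t, u}.
FOLLOW(<N>): in <N>→q s <N>, the suffix after <N> is empty (adds nothing new); in <B>→<A> <N> p, <N> is followed by p with FIRST {p}; in <B>→<N> <A> <B> t, <N> is followed by <A> <B> t with FIRST {q, s, t, u}. Thus FOLLOW(<N>) = {p, q, s, t, u}.
FOLLOW(<B>): in <S>→u <B> <B> s (occurrence 1), <B> is followed by <B> s with FIRST {q, s, t, u}; in <S>→u <B> <B> s (occurrence 2), <B> is followed by s with FIRST {s}; in <E>→<B>, the suffix after <B> is empty, so FOLLOW(<B>) ⊇ FOLLOW(<E>) = {q, s, t, u}; in <N>→<B> q t, <B> is followed by q t with FIRST {q}; in <B>→<N> <A> <B> t, <B> is followed by t with FIRST {t}. Thus FOLLOW(<B>) = {q, s, t, u}.
FOLLOW(<S>): in <B>→<A> <S> <S> (occurrence 1), <S> is followed by <S> with FIRST {ε, u}; in <B>→<A> <S> <S> (occurrence 1), the suffix after <S> is nullable, so FOLLOW(<S>) ⊇ FOLLOW(<B>) = {q, s, t, u}; in <B>→<A> <S> <S> (occurrence 2), the suffix after <S> is empty, so FOLLOW(<S>) ⊇ FOLLOW(<B>) = {q, s, t, u}. Thus FOLLOW(<S>) = {$, q, s, t, u}.
FOLLOW(<A>): in <B>→<A> <S> <S>, <A> is followed by <S> <S> with FIRST {ε, u}; in <B>→<A> <S> <S>, the suffix after <A> is nullable, so FOLLOW(<A>) ⊇ FOLLOW(<B>) = {q, s, t, u}; in <B>→<A> <N> p, <A> is followed by <N> p with FIRST {q, s, t, u}; in <B>→<N> <A> <B> t, <A> is followed by <B> t with FIRST {q, s, t, u}. Thus FOLLOW(<A>) = {q, s, t, u}.

{q, s, t, u}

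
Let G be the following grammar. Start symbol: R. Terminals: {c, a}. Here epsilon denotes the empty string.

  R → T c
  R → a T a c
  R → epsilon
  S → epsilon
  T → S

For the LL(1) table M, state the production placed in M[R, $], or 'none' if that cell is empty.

FIRST(S) = {epsilon}
FIRST(T) = {epsilon}  (via S)
FIRST(R) = {epsilon, a, c}  (via T c)
FOLLOW(R) includes $ since R is the start symbol.
FOLLOW(R): R appears on no right-hand side. Thus FOLLOW(R) = {$}.
For R → T c: FIRST(T c) = {c}, so it goes in M[R, t] for t ∈ {c}.
For R → a T a c: FIRST(a T a c) = {a}, so it goes in M[R, t] for t ∈ {a}.
For R → epsilon: FIRST(epsilon) = {epsilon}, so it goes in M[R, t] for t ∈ {}; since epsilon ∈ FIRST, also for every t ∈ FOLLOW(R) = {$}.

R → epsilon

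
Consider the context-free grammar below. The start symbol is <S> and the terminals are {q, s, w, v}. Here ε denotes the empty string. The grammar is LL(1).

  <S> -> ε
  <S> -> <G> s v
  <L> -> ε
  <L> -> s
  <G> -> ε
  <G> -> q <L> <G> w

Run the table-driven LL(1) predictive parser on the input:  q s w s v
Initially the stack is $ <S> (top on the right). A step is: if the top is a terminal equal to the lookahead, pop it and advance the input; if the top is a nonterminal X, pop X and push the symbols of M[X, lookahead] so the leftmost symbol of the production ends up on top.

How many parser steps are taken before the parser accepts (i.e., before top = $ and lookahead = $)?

step 1: stack=$ <S>  input=q s w s v $  — expand <S> -> <G> s v
step 2: stack=$ v s <G>  input=q s w s v $  — expand <G> -> q <L> <G> w
step 3: stack=$ v s w <G> <L> q  input=q s w s v $  — match q
step 4: stack=$ v s w <G> <L>  input=s w s v $  — expand <L> -> s
step 5: stack=$ v s w <G> s  input=s w s v $  — match s
step 6: stack=$ v s w <G>  input=w s v $  — expand <G> -> ε
step 7: stack=$ v s w  input=w s v $  — match w
step 8: stack=$ v s  input=s v $  — match s
step 9: stack=$ v  input=v $  — match v
Accept reached after 9 steps.

9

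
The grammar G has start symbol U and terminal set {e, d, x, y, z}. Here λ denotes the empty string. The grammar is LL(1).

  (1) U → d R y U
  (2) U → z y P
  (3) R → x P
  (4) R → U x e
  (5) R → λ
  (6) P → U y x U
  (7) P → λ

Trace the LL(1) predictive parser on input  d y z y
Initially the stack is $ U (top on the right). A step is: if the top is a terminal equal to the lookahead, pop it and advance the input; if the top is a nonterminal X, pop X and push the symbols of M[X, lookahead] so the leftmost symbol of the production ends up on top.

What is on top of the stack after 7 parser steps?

step 1: stack=$ U  input=d y z y $  — expand U → d R y U
step 2: stack=$ U y R d  input=d y z y $  — match d
step 3: stack=$ U y R  input=y z y $  — expand R → λ
step 4: stack=$ U y  input=y z y $  — match y
step 5: stack=$ U  input=z y $  — expand U → z y P
step 6: stack=$ P y z  input=z y $  — match z
step 7: stack=$ P y  input=y $  — match y
Stack after step 7: $ P (top = P).

P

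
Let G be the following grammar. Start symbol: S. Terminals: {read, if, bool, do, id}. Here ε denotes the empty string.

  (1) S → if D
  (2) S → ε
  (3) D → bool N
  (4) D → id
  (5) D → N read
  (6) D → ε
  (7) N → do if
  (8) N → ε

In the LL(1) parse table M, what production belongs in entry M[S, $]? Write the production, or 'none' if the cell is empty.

S → ε

FIRST(S) = {ε, if}
FIRST(N) = {ε, do}
FIRST(D) = {ε, bool, do, id, read}  (via N read)
FOLLOW(S) includes $ since S is the start symbol.
FOLLOW(S): S appears on no right-hand side. Thus FOLLOW(S) = {$}.
For S → if D: FIRST(if D) = {if}, so it goes in M[S, t] for t ∈ {if}.
For S → ε: FIRST(ε) = {ε}, so it goes in M[S, t] for t ∈ {}; since ε ∈ FIRST, also for every t ∈ FOLLOW(S) = {$}.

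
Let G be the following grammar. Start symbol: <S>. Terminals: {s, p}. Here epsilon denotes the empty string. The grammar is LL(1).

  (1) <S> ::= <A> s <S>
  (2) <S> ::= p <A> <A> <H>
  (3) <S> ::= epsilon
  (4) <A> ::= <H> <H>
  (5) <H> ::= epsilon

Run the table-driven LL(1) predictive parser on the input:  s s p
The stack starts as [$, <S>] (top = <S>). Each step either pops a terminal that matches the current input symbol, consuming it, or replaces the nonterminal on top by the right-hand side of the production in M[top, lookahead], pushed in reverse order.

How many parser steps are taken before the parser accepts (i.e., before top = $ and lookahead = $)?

step 1: stack=$ <S>  input=s s p $  — expand <S> ::= <A> s <S>
step 2: stack=$ <S> s <A>  input=s s p $  — expand <A> ::= <H> <H>
step 3: stack=$ <S> s <H> <H>  input=s s p $  — expand <H> ::= epsilon
step 4: stack=$ <S> s <H>  input=s s p $  — expand <H> ::= epsilon
step 5: stack=$ <S> s  input=s s p $  — match s
step 6: stack=$ <S>  input=s p $  — expand <S> ::= <A> s <S>
step 7: stack=$ <S> s <A>  input=s p $  — expand <A> ::= <H> <H>
step 8: stack=$ <S> s <H> <H>  input=s p $  — expand <H> ::= epsilon
step 9: stack=$ <S> s <H>  input=s p $  — expand <H> ::= epsilon
step 10: stack=$ <S> s  input=s p $  — match s
step 11: stack=$ <S>  input=p $  — expand <S> ::= p <A> <A> <H>
step 12: stack=$ <H> <A> <A> p  input=p $  — match p
step 13: stack=$ <H> <A> <A>  input=$  — expand <A> ::= <H> <H>
step 14: stack=$ <H> <A> <H> <H>  input=$  — expand <H> ::= epsilon
step 15: stack=$ <H> <A> <H>  input=$  — expand <H> ::= epsilon
step 16: stack=$ <H> <A>  input=$  — expand <A> ::= <H> <H>
step 17: stack=$ <H> <H> <H>  input=$  — expand <H> ::= epsilon
step 18: stack=$ <H> <H>  input=$  — expand <H> ::= epsilon
step 19: stack=$ <H>  input=$  — expand <H> ::= epsilon
Accept reached after 19 steps.

19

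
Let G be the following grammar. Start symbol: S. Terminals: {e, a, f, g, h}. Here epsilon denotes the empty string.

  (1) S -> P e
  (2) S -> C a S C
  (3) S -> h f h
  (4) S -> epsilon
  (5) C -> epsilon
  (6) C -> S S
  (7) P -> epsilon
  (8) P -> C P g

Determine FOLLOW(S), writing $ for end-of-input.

FIRST(S) = {epsilon, a, e, g, h}  (via P e, C a S C)
FIRST(C) = {epsilon, a, e, g, h}  (via S S)
FIRST(P) = {epsilon, a, e, g, h}  (via C P g)
FOLLOW(S) includes $ since S is the start symbol.
FOLLOW(P): in S->P e, P is followed by e with FIRST {e}; in P->C P g, P is followed by g with FIRST {g}. Thus FOLLOW(P) = {e, g}.
FOLLOW(S): in S->C a S C, S is followed by C with FIRST {epsilon, a, e, g, h}; in S->C a S C, the suffix after S is nullable (adds nothing new); in C->S S (occurrence 1), S is followed by S with FIRST {epsilon, a, e, g, h}; in C->S S (occurrence 1), the suffix after S is nullable, so FOLLOW(S) ⊇ FOLLOW(C) = {$, a, e, g, h}; in C->S S (occurrence 2), the suffix after S is empty, so FOLLOW(S) ⊇ FOLLOW(C) = {$, a, e, g, h}. Thus FOLLOW(S) = {$, a, e, g, h}.
FOLLOW(C): in S->C a S C (occurrence 1), C is followed by a S C with FIRST {a}; in S->C a S C (occurrence 2), the suffix after C is empty, so FOLLOW(C) ⊇ FOLLOW(S) = {$, a, e, g, h}; in P->C P g, C is followed by P g with FIRST {a, e, g, h}. Thus FOLLOW(C) = {$, a, e, g, h}.

{$, a, e, g, h}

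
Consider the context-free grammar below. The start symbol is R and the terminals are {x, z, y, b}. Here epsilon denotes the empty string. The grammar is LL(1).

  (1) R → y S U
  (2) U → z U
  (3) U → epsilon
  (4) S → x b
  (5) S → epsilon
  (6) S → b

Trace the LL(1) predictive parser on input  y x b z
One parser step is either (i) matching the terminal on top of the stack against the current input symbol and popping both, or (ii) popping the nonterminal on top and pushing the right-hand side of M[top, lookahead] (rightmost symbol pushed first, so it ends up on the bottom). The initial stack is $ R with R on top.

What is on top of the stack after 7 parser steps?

     Stack    Input      Action
  1  $ R      y x b z $  expand R → y S U
  2  $ U S y  y x b z $  match y
  3  $ U S    x b z $    expand S → x b
  4  $ U b x  x b z $    match x
  5  $ U b    b z $      match b
  6  $ U      z $        expand U → z U
  7  $ U z    z $        match z
Stack after step 7: $ U (top = U).

U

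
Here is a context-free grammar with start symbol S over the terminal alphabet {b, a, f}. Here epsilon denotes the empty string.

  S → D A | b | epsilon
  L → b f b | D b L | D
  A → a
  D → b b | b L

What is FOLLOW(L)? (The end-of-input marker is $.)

FIRST(A): from A→a we get {a}. So FIRST(A) = {a}.
FIRST(D): from D→b b we get {b}; from D→b L we get {b}. So FIRST(D) = {b}.
FIRST(S): from S→D A we get {b}; from S→b we get {b}; from S→epsilon we get {epsilon}. So FIRST(S) = {epsilon, b}.
FIRST(L): from L→b f b we get {b}; from L→D b L we get {b}; from L→D we get {b}. So FIRST(L) = {b}.
FOLLOW(S) includes $ since S is the start symbol.
FOLLOW(S): S appears on no right-hand side. Thus FOLLOW(S) = {$}.
FOLLOW(A): in S→D A, the suffix after A is empty, so FOLLOW(A) ⊇ FOLLOW(S) = {$}. Thus FOLLOW(A) = {$}.
FOLLOW(L): in L→D b L, the suffix after L is empty (adds nothing new); in D→b L, the suffix after L is empty, so FOLLOW(L) ⊇ FOLLOW(D) = {a, b}. Thus FOLLOW(L) = {a, b}.
FOLLOW(D): in S→D A, D is followed by A with FIRST {a}; in L→D b L, D is followed by b L with FIRST {b}; in L→D, the suffix after D is empty, so FOLLOW(D) ⊇ FOLLOW(L) = {a, b}. Thus FOLLOW(D) = {a, b}.

{a, b}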